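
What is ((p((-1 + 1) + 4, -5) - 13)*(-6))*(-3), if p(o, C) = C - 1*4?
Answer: -396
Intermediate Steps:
p(o, C) = -4 + C (p(o, C) = C - 4 = -4 + C)
((p((-1 + 1) + 4, -5) - 13)*(-6))*(-3) = (((-4 - 5) - 13)*(-6))*(-3) = ((-9 - 13)*(-6))*(-3) = -22*(-6)*(-3) = 132*(-3) = -396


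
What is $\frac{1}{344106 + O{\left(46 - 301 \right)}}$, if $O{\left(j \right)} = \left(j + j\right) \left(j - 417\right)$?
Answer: $\frac{1}{686826} \approx 1.456 \cdot 10^{-6}$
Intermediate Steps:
$O{\left(j \right)} = 2 j \left(-417 + j\right)$
$\frac{1}{344106 + O{\left(46 - 301 \right)}} = \frac{1}{344106 + 2 \left(46 - 301\right) \left(-417 + \left(46 - 301\right)\right)} = \frac{1}{344106 + 2 \left(-255\right) \left(-417 - 255\right)} = \frac{1}{344106 + 2 \left(-255\right) \left(-672\right)} = \frac{1}{344106 + 342720} = \frac{1}{686826}$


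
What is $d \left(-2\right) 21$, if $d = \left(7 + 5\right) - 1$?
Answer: $-462$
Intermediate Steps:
$d = 11$ ($d = 12 - 1 = 11$)
$d \left(-2\right) 21 = 11 \left(-2\right) 21 = \left(-22\right) 21 = -462$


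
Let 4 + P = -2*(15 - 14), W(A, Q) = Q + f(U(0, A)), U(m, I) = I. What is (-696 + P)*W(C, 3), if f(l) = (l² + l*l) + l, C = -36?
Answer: -1796418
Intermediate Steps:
f(l) = l + 2*l² (f(l) = (l² + l²) + l = 2*l² + l = l + 2*l²)
W(A, Q) = Q + A*(1 + 2*A)
P = -6 (P = -4 - 2*(15 - 14) = -4 - 2 = -6)
(-696 + P)*W(C, 3) = (-696 - 6)*(3 - 36*(1 + 2*(-36))) = -702*(3 - 36*(1 - 72)) = -702*(3 - 36*(-71)) = -702*(3 + 2556) = -702*2559 = -1796418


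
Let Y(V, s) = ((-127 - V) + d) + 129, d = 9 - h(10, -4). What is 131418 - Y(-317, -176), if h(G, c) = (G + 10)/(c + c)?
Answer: 262175/2 ≈ 1.3109e+5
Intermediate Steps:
h(G, c) = (10 + G)/(2*c) (h(G, c) = (10 + G)/((2*c)) = (10 + G)*(1/(2*c)) = (10 + G)/(2*c))
d = 23/2 (d = 9 - (10 + 10)/(2*(-4)) = 9 - (-1)*20/(2*4) = 9 - 1*(-5/2) = 9 + 5/2 = 23/2 ≈ 11.500)
Y(V, s) = 27/2 - V (Y(V, s) = ((-127 - V) + 23/2) + 129 = (-231/2 - V) + 129 = 27/2 - V)
131418 - Y(-317, -176) = 131418 - (27/2 - 1*(-317)) = 131418 - (27/2 + 317) = 131418 - 1*661/2 = 131418 - 661/2 = 262175/2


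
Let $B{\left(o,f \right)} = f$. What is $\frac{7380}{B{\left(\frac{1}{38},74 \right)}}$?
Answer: $\frac{3690}{37} \approx 99.73$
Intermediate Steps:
$\frac{7380}{B{\left(\frac{1}{38},74 \right)}} = \frac{7380}{74} = 7380 \cdot \frac{1}{74} = \frac{3690}{37}$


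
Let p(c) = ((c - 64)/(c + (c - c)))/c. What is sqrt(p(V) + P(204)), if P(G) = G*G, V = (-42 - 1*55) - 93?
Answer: sqrt(1502337346)/190 ≈ 204.00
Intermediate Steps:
V = -190 (V = (-42 - 55) - 93 = -97 - 93 = -190)
P(G) = G**2
p(c) = (-64 + c)/c**2 (p(c) = ((-64 + c)/(c + 0))/c = ((-64 + c)/c)/c = (-64 + c)/c**2)
sqrt(p(V) + P(204)) = sqrt((-64 - 190)/(-190)**2 + 204**2) = sqrt((1/36100)*(-254) + 41616) = sqrt(-127/18050 + 41616) = sqrt(751168673/18050) = sqrt(1502337346)/190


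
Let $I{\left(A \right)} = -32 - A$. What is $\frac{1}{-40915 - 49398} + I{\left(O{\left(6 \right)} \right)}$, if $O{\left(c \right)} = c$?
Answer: $- \frac{3431895}{90313} \approx -38.0$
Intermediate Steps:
$\frac{1}{-40915 - 49398} + I{\left(O{\left(6 \right)} \right)} = \frac{1}{-40915 - 49398} - 38 = \frac{1}{-90313} - 38 = - \frac{1}{90313} - 38 = - \frac{3431895}{90313}$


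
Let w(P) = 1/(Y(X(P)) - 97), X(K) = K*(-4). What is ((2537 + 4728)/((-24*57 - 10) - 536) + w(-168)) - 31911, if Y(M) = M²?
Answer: -27579046822639/864146118 ≈ -31915.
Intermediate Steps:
X(K) = -4*K
w(P) = 1/(-97 + 16*P²) (w(P) = 1/((-4*P)² - 97) = 1/(16*P² - 97) = 1/(-97 + 16*P²))
((2537 + 4728)/((-24*57 - 10) - 536) + w(-168)) - 31911 = ((2537 + 4728)/((-24*57 - 10) - 536) + 1/(-97 + 16*(-168)²)) - 31911 = (7265/((-1368 - 10) - 536) + 1/(-97 + 16*28224)) - 31911 = (7265/(-1378 - 536) + 1/(-97 + 451584)) - 31911 = (7265/(-1914) + 1/451487) - 31911 = (7265*(-1/1914) + 1/451487) - 31911 = (-7265/1914 + 1/451487) - 31911 = -3280051141/864146118 - 31911 = -27579046822639/864146118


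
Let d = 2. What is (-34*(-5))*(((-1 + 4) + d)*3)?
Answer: 2550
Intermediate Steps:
(-34*(-5))*(((-1 + 4) + d)*3) = (-34*(-5))*(((-1 + 4) + 2)*3) = 170*((3 + 2)*3) = 170*(5*3) = 170*15 = 2550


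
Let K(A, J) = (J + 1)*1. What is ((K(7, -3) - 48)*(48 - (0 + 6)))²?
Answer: 4410000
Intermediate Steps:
K(A, J) = 1 + J (K(A, J) = (1 + J)*1 = 1 + J)
((K(7, -3) - 48)*(48 - (0 + 6)))² = (((1 - 3) - 48)*(48 - (0 + 6)))² = ((-2 - 48)*(48 - 1*6))² = (-50*(48 - 6))² = (-50*42)² = (-2100)² = 4410000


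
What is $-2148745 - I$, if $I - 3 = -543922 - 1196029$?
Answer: $-408797$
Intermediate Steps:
$I = -1739948$ ($I = 3 - 1739951 = -1739948$)
$-2148745 - I = -2148745 - -1739948 = -2148745 + 1739948 = -408797$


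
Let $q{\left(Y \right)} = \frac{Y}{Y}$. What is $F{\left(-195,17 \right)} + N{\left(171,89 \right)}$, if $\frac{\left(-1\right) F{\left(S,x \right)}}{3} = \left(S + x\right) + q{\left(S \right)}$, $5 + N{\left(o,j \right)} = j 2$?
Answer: $704$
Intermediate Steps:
$N{\left(o,j \right)} = -5 + 2 j$ ($N{\left(o,j \right)} = -5 + j 2 = -5 + 2 j$)
$q{\left(Y \right)} = 1$
$F{\left(S,x \right)} = -3 - 3 S - 3 x$ ($F{\left(S,x \right)} = - 3 \left(\left(S + x\right) + 1\right) = - 3 \left(1 + S + x\right) = -3 - 3 S - 3 x$)
$F{\left(-195,17 \right)} + N{\left(171,89 \right)} = \left(-3 - -585 - 51\right) + \left(-5 + 2 \cdot 89\right) = \left(-3 + 585 - 51\right) + \left(-5 + 178\right) = 531 + 173 = 704$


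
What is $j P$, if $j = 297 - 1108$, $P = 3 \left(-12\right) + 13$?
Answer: $18653$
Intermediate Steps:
$P = -23$ ($P = -36 + 13 = -23$)
$j = -811$ ($j = 297 - 1108 = -811$)
$j P = \left(-811\right) \left(-23\right) = 18653$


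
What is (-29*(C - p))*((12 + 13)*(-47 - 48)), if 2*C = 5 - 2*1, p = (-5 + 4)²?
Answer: 68875/2 ≈ 34438.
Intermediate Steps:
p = 1 (p = (-1)² = 1)
C = 3/2 (C = (5 - 2*1)/2 = (5 - 2)/2 = (½)*3 = 3/2 ≈ 1.5000)
(-29*(C - p))*((12 + 13)*(-47 - 48)) = (-29*(3/2 - 1*1))*((12 + 13)*(-47 - 48)) = (-29*(3/2 - 1))*(25*(-95)) = -29*½*(-2375) = -29/2*(-2375) = 68875/2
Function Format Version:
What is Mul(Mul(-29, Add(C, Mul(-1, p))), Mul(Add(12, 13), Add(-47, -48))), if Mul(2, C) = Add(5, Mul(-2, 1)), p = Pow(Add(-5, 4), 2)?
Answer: Rational(68875, 2) ≈ 34438.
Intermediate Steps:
p = 1 (p = Pow(-1, 2) = 1)
C = Rational(3, 2) (C = Mul(Rational(1, 2), Add(5, Mul(-2, 1))) = Mul(Rational(1, 2), Add(5, -2)) = Mul(Rational(1, 2), 3) = Rational(3, 2) ≈ 1.5000)
Mul(Mul(-29, Add(C, Mul(-1, p))), Mul(Add(12, 13), Add(-47, -48))) = Mul(Mul(-29, Add(Rational(3, 2), Mul(-1, 1))), Mul(Add(12, 13), Add(-47, -48))) = Mul(Mul(-29, Add(Rational(3, 2), -1)), Mul(25, -95)) = Mul(Mul(-29, Rational(1, 2)), -2375) = Mul(Rational(-29, 2), -2375) = Rational(68875, 2)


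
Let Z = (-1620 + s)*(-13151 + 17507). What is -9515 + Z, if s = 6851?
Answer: 22776721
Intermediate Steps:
Z = 22786236 (Z = (-1620 + 6851)*(-13151 + 17507) = 5231*4356 = 22786236)
-9515 + Z = -9515 + 22786236 = 22776721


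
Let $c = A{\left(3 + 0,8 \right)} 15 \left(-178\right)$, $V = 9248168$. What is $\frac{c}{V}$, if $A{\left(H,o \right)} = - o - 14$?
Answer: $\frac{165}{25978} \approx 0.0063515$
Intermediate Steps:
$A{\left(H,o \right)} = -14 - o$
$c = 58740$ ($c = \left(-14 - 8\right) 15 \left(-178\right) = \left(-22\right) 15 \left(-178\right) = \left(-330\right) \left(-178\right) = 58740$)
$\frac{c}{V} = \frac{58740}{9248168} = 58740 \cdot \frac{1}{9248168} = \frac{165}{25978}$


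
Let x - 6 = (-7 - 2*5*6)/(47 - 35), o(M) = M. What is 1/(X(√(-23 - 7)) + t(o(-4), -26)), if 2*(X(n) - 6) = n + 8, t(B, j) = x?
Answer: 300/3341 - 72*I*√30/16705 ≈ 0.089793 - 0.023607*I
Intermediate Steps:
x = 5/12 (x = 6 + (-7 - 2*5*6)/(47 - 35) = 6 + (-7 - 10*6)/12 = 6 + (-7 - 60)*(1/12) = 6 - 67*1/12 = 6 - 67/12 = 5/12 ≈ 0.41667)
t(B, j) = 5/12
X(n) = 10 + n/2 (X(n) = 6 + (n + 8)/2 = 6 + (8 + n)/2 = 6 + (4 + n/2) = 10 + n/2)
1/(X(√(-23 - 7)) + t(o(-4), -26)) = 1/((10 + √(-23 - 7)/2) + 5/12) = 1/((10 + √(-30)/2) + 5/12) = 1/((10 + (I*√30)/2) + 5/12) = 1/((10 + I*√30/2) + 5/12) = 1/(125/12 + I*√30/2)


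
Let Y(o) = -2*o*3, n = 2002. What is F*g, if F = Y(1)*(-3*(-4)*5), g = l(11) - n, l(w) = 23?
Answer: 712440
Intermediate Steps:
Y(o) = -6*o
g = -1979 (g = 23 - 1*2002 = 23 - 2002 = -1979)
F = -360 (F = (-6*1)*(-3*(-4)*5) = -72*5 = -6*60 = -360)
F*g = -360*(-1979) = 712440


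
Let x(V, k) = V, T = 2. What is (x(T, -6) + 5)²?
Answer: 49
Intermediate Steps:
(x(T, -6) + 5)² = (2 + 5)² = 7² = 49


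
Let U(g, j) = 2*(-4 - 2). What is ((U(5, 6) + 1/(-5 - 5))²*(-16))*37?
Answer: -2166868/25 ≈ -86675.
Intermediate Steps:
U(g, j) = -12 (U(g, j) = 2*(-6) = -12)
((U(5, 6) + 1/(-5 - 5))²*(-16))*37 = ((-12 + 1/(-5 - 5))²*(-16))*37 = ((-12 + 1/(-10))²*(-16))*37 = ((-12 - ⅒)²*(-16))*37 = ((-121/10)²*(-16))*37 = ((14641/100)*(-16))*37 = -58564/25*37 = -2166868/25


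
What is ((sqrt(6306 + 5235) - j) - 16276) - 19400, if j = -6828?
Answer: -28848 + sqrt(11541) ≈ -28741.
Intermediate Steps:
((sqrt(6306 + 5235) - j) - 16276) - 19400 = ((sqrt(6306 + 5235) - 1*(-6828)) - 16276) - 19400 = ((sqrt(11541) + 6828) - 16276) - 19400 = ((6828 + sqrt(11541)) - 16276) - 19400 = (-9448 + sqrt(11541)) - 19400 = -28848 + sqrt(11541)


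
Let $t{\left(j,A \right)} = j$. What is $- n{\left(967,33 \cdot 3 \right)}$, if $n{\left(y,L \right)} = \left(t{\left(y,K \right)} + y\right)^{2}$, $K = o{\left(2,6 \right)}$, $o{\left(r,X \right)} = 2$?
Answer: $-3740356$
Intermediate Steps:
$K = 2$
$n{\left(y,L \right)} = 4 y^{2}$ ($n{\left(y,L \right)} = \left(y + y\right)^{2} = \left(2 y\right)^{2} = 4 y^{2}$)
$- n{\left(967,33 \cdot 3 \right)} = - 4 \cdot 967^{2} = - 4 \cdot 935089 = \left(-1\right) 3740356 = -3740356$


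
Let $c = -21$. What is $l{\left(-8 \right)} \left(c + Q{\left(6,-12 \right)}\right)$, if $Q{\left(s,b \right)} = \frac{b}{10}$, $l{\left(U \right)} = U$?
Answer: $\frac{888}{5} \approx 177.6$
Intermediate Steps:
$Q{\left(s,b \right)} = \frac{b}{10}$ ($Q{\left(s,b \right)} = b \frac{1}{10} = \frac{b}{10}$)
$l{\left(-8 \right)} \left(c + Q{\left(6,-12 \right)}\right) = - 8 \left(-21 + \frac{1}{10} \left(-12\right)\right) = - 8 \left(-21 - \frac{6}{5}\right) = \left(-8\right) \left(- \frac{111}{5}\right) = \frac{888}{5}$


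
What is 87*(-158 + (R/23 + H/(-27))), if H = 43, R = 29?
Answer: -2851396/207 ≈ -13775.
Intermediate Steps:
87*(-158 + (R/23 + H/(-27))) = 87*(-158 + (29/23 + 43/(-27))) = 87*(-158 + (29*(1/23) + 43*(-1/27))) = 87*(-158 + (29/23 - 43/27)) = 87*(-158 - 206/621) = 87*(-98324/621) = -2851396/207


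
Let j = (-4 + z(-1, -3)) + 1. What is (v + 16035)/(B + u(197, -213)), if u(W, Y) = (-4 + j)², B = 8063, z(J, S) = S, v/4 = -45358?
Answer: -165397/8163 ≈ -20.262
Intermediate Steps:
v = -181432 (v = 4*(-45358) = -181432)
j = -6 (j = (-4 - 3) + 1 = -7 + 1 = -6)
u(W, Y) = 100 (u(W, Y) = (-4 - 6)² = (-10)² = 100)
(v + 16035)/(B + u(197, -213)) = (-181432 + 16035)/(8063 + 100) = -165397/8163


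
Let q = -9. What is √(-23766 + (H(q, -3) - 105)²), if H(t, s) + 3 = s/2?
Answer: I*√47103/2 ≈ 108.52*I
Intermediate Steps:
H(t, s) = -3 + s/2
√(-23766 + (H(q, -3) - 105)²) = √(-23766 + ((-3 + (½)*(-3)) - 105)²) = √(-23766 + ((-3 - 3/2) - 105)²) = √(-23766 + (-9/2 - 105)²) = √(-23766 + (-219/2)²) = √(-23766 + 47961/4) = √(-47103/4) = I*√47103/2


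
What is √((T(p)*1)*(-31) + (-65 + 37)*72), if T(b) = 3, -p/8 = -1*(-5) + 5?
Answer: I*√2109 ≈ 45.924*I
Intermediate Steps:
p = -80 (p = -8*(-1*(-5) + 5) = -8*(5 + 5) = -8*10 = -80)
√((T(p)*1)*(-31) + (-65 + 37)*72) = √((3*1)*(-31) + (-65 + 37)*72) = √(3*(-31) - 28*72) = √(-93 - 2016) = √(-2109) = I*√2109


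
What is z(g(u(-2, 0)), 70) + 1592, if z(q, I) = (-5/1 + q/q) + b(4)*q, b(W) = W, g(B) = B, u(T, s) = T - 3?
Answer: 1568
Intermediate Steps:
u(T, s) = -3 + T
z(q, I) = -4 + 4*q (z(q, I) = (-5/1 + q/q) + 4*q = (-5*1 + 1) + 4*q = (-5 + 1) + 4*q = -4 + 4*q)
z(g(u(-2, 0)), 70) + 1592 = (-4 + 4*(-3 - 2)) + 1592 = (-4 + 4*(-5)) + 1592 = (-4 - 20) + 1592 = -24 + 1592 = 1568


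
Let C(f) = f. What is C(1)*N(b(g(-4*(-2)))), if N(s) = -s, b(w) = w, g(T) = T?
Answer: -8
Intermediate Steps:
C(1)*N(b(g(-4*(-2)))) = 1*(-(-4)*(-2)) = 1*(-1*8) = 1*(-8) = -8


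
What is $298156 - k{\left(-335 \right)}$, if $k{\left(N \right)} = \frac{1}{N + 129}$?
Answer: $\frac{61420137}{206} \approx 2.9816 \cdot 10^{5}$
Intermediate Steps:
$k{\left(N \right)} = \frac{1}{129 + N}$
$298156 - k{\left(-335 \right)} = 298156 - \frac{1}{129 - 335} = 298156 - \frac{1}{-206} = 298156 - - \frac{1}{206} = 298156 + \frac{1}{206} = \frac{61420137}{206}$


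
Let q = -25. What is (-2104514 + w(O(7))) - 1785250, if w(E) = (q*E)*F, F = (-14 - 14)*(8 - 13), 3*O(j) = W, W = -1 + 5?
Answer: -11683292/3 ≈ -3.8944e+6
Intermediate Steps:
W = 4
O(j) = 4/3 (O(j) = (⅓)*4 = 4/3)
F = 140 (F = -28*(-5) = 140)
w(E) = -3500*E (w(E) = -25*E*140 = -3500*E)
(-2104514 + w(O(7))) - 1785250 = (-2104514 - 3500*4/3) - 1785250 = (-2104514 - 14000/3) - 1785250 = -6327542/3 - 1785250 = -11683292/3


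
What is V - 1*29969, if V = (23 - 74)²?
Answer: -27368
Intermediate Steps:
V = 2601 (V = (-51)² = 2601)
V - 1*29969 = 2601 - 1*29969 = 2601 - 29969 = -27368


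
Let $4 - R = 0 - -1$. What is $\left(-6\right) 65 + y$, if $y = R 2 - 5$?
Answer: $-389$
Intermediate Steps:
$R = 3$ ($R = 4 - \left(0 - -1\right) = 4 - \left(0 + 1\right) = 4 - 1 = 3$)
$y = 1$ ($y = 3 \cdot 2 - 5 = 6 - 5 = 1$)
$\left(-6\right) 65 + y = \left(-6\right) 65 + 1 = -390 + 1 = -389$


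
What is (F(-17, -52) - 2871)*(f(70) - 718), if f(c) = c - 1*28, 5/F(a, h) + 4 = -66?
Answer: 13585910/7 ≈ 1.9408e+6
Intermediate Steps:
F(a, h) = -1/14 (F(a, h) = 5/(-4 - 66) = 5/(-70) = 5*(-1/70) = -1/14)
f(c) = -28 + c (f(c) = c - 28 = -28 + c)
(F(-17, -52) - 2871)*(f(70) - 718) = (-1/14 - 2871)*((-28 + 70) - 718) = -40195*(42 - 718)/14 = -40195/14*(-676) = 13585910/7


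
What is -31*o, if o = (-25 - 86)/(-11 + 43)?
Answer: 3441/32 ≈ 107.53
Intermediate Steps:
o = -111/32 ≈ -3.4688
-31*o = -31*(-111/32) = 3441/32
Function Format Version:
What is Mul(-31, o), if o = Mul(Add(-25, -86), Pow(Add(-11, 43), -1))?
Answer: Rational(3441, 32) ≈ 107.53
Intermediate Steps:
o = Rational(-111, 32) (o = Mul(-111, Pow(32, -1)) = Mul(-111, Rational(1, 32)) = Rational(-111, 32) ≈ -3.4688)
Mul(-31, o) = Mul(-31, Rational(-111, 32)) = Rational(3441, 32)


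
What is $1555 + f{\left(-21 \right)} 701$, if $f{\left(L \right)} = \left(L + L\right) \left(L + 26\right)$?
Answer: $-145655$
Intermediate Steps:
$f{\left(L \right)} = 2 L \left(26 + L\right)$
$1555 + f{\left(-21 \right)} 701 = 1555 + 2 \left(-21\right) \left(26 - 21\right) 701 = 1555 + 2 \left(-21\right) 5 \cdot 701 = 1555 - 147210 = -145655$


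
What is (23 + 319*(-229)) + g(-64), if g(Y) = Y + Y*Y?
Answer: -68996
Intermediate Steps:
g(Y) = Y + Y**2
(23 + 319*(-229)) + g(-64) = (23 + 319*(-229)) - 64*(1 - 64) = (23 - 73051) - 64*(-63) = -73028 + 4032 = -68996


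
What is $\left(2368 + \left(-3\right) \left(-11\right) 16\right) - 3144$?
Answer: $-248$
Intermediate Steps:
$\left(2368 + \left(-3\right) \left(-11\right) 16\right) - 3144 = \left(2368 + 33 \cdot 16\right) - 3144 = \left(2368 + 528\right) - 3144 = 2896 - 3144 = -248$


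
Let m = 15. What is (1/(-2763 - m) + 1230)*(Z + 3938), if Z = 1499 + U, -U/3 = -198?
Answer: 20607559109/2778 ≈ 7.4181e+6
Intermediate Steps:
U = 594 (U = -3*(-198) = 594)
Z = 2093 (Z = 1499 + 594 = 2093)
(1/(-2763 - m) + 1230)*(Z + 3938) = (1/(-2763 - 1*15) + 1230)*(2093 + 3938) = (1/(-2763 - 15) + 1230)*6031 = (1/(-2778) + 1230)*6031 = (-1/2778 + 1230)*6031 = (3416939/2778)*6031 = 20607559109/2778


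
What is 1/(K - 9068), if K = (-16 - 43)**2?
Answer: -1/5587 ≈ -0.00017899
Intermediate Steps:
K = 3481 (K = (-59)**2 = 3481)
1/(K - 9068) = 1/(3481 - 9068) = 1/(-5587) = -1/5587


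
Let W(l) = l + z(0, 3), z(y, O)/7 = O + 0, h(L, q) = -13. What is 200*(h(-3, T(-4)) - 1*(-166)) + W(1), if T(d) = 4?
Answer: 30622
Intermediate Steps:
z(y, O) = 7*O (z(y, O) = 7*(O + 0) = 7*O)
W(l) = 21 + l (W(l) = l + 7*3 = l + 21 = 21 + l)
200*(h(-3, T(-4)) - 1*(-166)) + W(1) = 200*(-13 - 1*(-166)) + (21 + 1) = 200*(-13 + 166) + 22 = 200*153 + 22 = 30600 + 22 = 30622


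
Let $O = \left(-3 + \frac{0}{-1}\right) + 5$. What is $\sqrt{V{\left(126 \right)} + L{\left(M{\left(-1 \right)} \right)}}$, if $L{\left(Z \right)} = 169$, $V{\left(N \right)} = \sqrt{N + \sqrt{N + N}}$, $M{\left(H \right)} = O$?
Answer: $\sqrt{169 + \sqrt{6} \sqrt{21 + \sqrt{7}}} \approx 13.45$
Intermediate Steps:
$O = 2$ ($O = \left(-3 + 0 \left(-1\right)\right) + 5 = \left(-3 + 0\right) + 5 = -3 + 5 = 2$)
$M{\left(H \right)} = 2$
$V{\left(N \right)} = \sqrt{N + \sqrt{2} \sqrt{N}}$ ($V{\left(N \right)} = \sqrt{N + \sqrt{2 N}} = \sqrt{N + \sqrt{2} \sqrt{N}}$)
$\sqrt{V{\left(126 \right)} + L{\left(M{\left(-1 \right)} \right)}} = \sqrt{\sqrt{126 + \sqrt{2} \sqrt{126}} + 169} = \sqrt{\sqrt{126 + \sqrt{2} \cdot 3 \sqrt{14}} + 169} = \sqrt{\sqrt{126 + 6 \sqrt{7}} + 169} = \sqrt{169 + \sqrt{126 + 6 \sqrt{7}}}$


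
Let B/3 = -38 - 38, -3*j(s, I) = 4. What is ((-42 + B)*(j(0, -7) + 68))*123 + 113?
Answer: -2213887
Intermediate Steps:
j(s, I) = -4/3 (j(s, I) = -⅓*4 = -4/3)
B = -228 (B = 3*(-38 - 38) = 3*(-76) = -228)
((-42 + B)*(j(0, -7) + 68))*123 + 113 = ((-42 - 228)*(-4/3 + 68))*123 + 113 = -270*200/3*123 + 113 = -18000*123 + 113 = -2214000 + 113 = -2213887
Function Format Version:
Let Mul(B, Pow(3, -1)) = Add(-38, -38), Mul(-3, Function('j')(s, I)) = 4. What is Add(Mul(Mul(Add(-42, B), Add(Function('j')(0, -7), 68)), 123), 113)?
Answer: -2213887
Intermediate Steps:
Function('j')(s, I) = Rational(-4, 3) (Function('j')(s, I) = Mul(Rational(-1, 3), 4) = Rational(-4, 3))
B = -228 (B = Mul(3, Add(-38, -38)) = Mul(3, -76) = -228)
Add(Mul(Mul(Add(-42, B), Add(Function('j')(0, -7), 68)), 123), 113) = Add(Mul(Mul(Add(-42, -228), Add(Rational(-4, 3), 68)), 123), 113) = Add(Mul(Mul(-270, Rational(200, 3)), 123), 113) = Add(Mul(-18000, 123), 113) = Add(-2214000, 113) = -2213887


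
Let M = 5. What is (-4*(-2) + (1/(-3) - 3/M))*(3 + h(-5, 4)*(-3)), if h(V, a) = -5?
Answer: 636/5 ≈ 127.20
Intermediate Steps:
(-4*(-2) + (1/(-3) - 3/M))*(3 + h(-5, 4)*(-3)) = (-4*(-2) + (1/(-3) - 3/5))*(3 - 5*(-3)) = (8 + (1*(-⅓) - 3*⅕))*(3 + 15) = (8 + (-⅓ - ⅗))*18 = (8 - 14/15)*18 = (106/15)*18 = 636/5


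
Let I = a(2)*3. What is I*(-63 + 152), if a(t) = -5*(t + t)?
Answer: -5340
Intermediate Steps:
a(t) = -10*t
I = -60 (I = -10*2*3 = -20*3 = -60)
I*(-63 + 152) = -60*(-63 + 152) = -60*89 = -5340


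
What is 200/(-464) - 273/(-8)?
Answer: 7817/232 ≈ 33.694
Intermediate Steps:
200/(-464) - 273/(-8) = 200*(-1/464) - 273*(-⅛) = -25/58 + 273/8 = 7817/232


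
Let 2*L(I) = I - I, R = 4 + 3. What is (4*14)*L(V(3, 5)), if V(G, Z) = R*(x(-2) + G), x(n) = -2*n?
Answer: 0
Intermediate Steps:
R = 7
V(G, Z) = 28 + 7*G (V(G, Z) = 7*(-2*(-2) + G) = 7*(4 + G) = 28 + 7*G)
L(I) = 0 (L(I) = (I - I)/2 = (½)*0 = 0)
(4*14)*L(V(3, 5)) = (4*14)*0 = 56*0 = 0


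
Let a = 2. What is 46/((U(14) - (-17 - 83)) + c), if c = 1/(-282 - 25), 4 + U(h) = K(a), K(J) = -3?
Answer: 7061/14275 ≈ 0.49464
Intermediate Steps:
U(h) = -7 (U(h) = -4 - 3 = -7)
c = -1/307 (c = 1/(-307) = -1/307 ≈ -0.0032573)
46/((U(14) - (-17 - 83)) + c) = 46/((-7 - (-17 - 83)) - 1/307) = 46/((-7 - 1*(-100)) - 1/307) = 46/((-7 + 100) - 1/307) = 46/(93 - 1/307) = 46/(28550/307) = 46*(307/28550) = 7061/14275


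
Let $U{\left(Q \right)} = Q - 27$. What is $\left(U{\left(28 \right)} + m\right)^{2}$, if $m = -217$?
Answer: $46656$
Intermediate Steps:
$U{\left(Q \right)} = -27 + Q$
$\left(U{\left(28 \right)} + m\right)^{2} = \left(\left(-27 + 28\right) - 217\right)^{2} = \left(1 - 217\right)^{2} = \left(-216\right)^{2} = 46656$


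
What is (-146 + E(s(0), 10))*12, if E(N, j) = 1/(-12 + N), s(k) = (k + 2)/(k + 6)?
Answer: -61356/35 ≈ -1753.0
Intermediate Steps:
s(k) = (2 + k)/(6 + k)
(-146 + E(s(0), 10))*12 = (-146 + 1/(-12 + (2 + 0)/(6 + 0)))*12 = (-146 + 1/(-12 + 2/6))*12 = (-146 + 1/(-12 + (⅙)*2))*12 = (-146 + 1/(-12 + ⅓))*12 = (-146 + 1/(-35/3))*12 = (-146 - 3/35)*12 = -5113/35*12 = -61356/35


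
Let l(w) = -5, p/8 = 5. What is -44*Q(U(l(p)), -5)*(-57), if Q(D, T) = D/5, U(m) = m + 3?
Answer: -5016/5 ≈ -1003.2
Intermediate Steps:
p = 40 (p = 8*5 = 40)
U(m) = 3 + m
Q(D, T) = D/5 (Q(D, T) = D*(⅕) = D/5)
-44*Q(U(l(p)), -5)*(-57) = -44*(3 - 5)/5*(-57) = -44*(-2)/5*(-57) = -44*(-⅖)*(-57) = (88/5)*(-57) = -5016/5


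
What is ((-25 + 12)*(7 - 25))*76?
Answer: 17784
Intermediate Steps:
((-25 + 12)*(7 - 25))*76 = -13*(-18)*76 = 234*76 = 17784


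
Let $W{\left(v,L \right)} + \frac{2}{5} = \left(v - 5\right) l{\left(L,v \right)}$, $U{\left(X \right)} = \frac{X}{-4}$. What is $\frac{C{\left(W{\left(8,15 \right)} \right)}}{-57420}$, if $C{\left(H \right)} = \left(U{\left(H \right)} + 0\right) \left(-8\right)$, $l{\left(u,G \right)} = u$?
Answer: $- \frac{223}{143550} \approx -0.0015535$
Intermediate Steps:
$U{\left(X \right)} = - \frac{X}{4}$ ($U{\left(X \right)} = X \left(- \frac{1}{4}\right) = - \frac{X}{4}$)
$W{\left(v,L \right)} = - \frac{2}{5} + L \left(-5 + v\right)$ ($W{\left(v,L \right)} = - \frac{2}{5} + \left(v - 5\right) L = - \frac{2}{5} + \left(-5 + v\right) L = - \frac{2}{5} + L \left(-5 + v\right)$)
$C{\left(H \right)} = 2 H$ ($C{\left(H \right)} = \left(- \frac{H}{4} + 0\right) \left(-8\right) = - \frac{H}{4} \left(-8\right) = 2 H$)
$\frac{C{\left(W{\left(8,15 \right)} \right)}}{-57420} = \frac{2 \left(- \frac{2}{5} - 75 + 15 \cdot 8\right)}{-57420} = 2 \left(- \frac{2}{5} - 75 + 120\right) \left(- \frac{1}{57420}\right) = 2 \cdot \frac{223}{5} \left(- \frac{1}{57420}\right) = \frac{446}{5} \left(- \frac{1}{57420}\right) = - \frac{223}{143550}$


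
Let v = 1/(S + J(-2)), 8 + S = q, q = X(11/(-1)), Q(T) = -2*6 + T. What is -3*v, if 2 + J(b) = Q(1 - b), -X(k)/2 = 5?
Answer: 3/29 ≈ 0.10345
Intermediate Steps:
X(k) = -10 (X(k) = -2*5 = -10)
Q(T) = -12 + T
J(b) = -13 - b (J(b) = -2 + (-12 + (1 - b)) = -2 + (-11 - b) = -13 - b)
q = -10
S = -18 (S = -8 - 10 = -18)
v = -1/29 (v = 1/(-18 + (-13 - 1*(-2))) = 1/(-18 + (-13 + 2)) = 1/(-18 - 11) = 1/(-29) = -1/29 ≈ -0.034483)
-3*v = -3*(-1/29) = 3/29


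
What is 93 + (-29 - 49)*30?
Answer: -2247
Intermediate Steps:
93 + (-29 - 49)*30 = 93 - 78*30 = 93 - 2340 = -2247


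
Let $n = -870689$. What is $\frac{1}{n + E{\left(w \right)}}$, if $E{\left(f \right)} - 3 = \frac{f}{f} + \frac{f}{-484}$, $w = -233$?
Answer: $- \frac{484}{421411307} \approx -1.1485 \cdot 10^{-6}$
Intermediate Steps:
$E{\left(f \right)} = 4 - \frac{f}{484}$ ($E{\left(f \right)} = 3 + \left(\frac{f}{f} + \frac{f}{-484}\right) = 3 + \left(1 + f \left(- \frac{1}{484}\right)\right) = 3 - \left(-1 + \frac{f}{484}\right) = 4 - \frac{f}{484}$)
$\frac{1}{n + E{\left(w \right)}} = \frac{1}{-870689 + \left(4 - - \frac{233}{484}\right)} = \frac{1}{-870689 + \left(4 + \frac{233}{484}\right)} = \frac{1}{-870689 + \frac{2169}{484}} = \frac{1}{- \frac{421411307}{484}} = - \frac{484}{421411307}$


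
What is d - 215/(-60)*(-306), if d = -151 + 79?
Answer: -2337/2 ≈ -1168.5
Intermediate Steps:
d = -72
d - 215/(-60)*(-306) = -72 - 215/(-60)*(-306) = -72 - 215*(-1/60)*(-306) = -72 + (43/12)*(-306) = -72 - 2193/2 = -2337/2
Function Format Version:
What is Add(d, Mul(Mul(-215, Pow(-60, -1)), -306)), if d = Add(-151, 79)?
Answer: Rational(-2337, 2) ≈ -1168.5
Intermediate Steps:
d = -72
Add(d, Mul(Mul(-215, Pow(-60, -1)), -306)) = Add(-72, Mul(Mul(-215, Pow(-60, -1)), -306)) = Add(-72, Mul(Mul(-215, Rational(-1, 60)), -306)) = Add(-72, Mul(Rational(43, 12), -306)) = Add(-72, Rational(-2193, 2)) = Rational(-2337, 2)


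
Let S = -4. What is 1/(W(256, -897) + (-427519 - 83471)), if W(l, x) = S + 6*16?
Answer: -1/510898 ≈ -1.9573e-6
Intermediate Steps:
W(l, x) = 92 (W(l, x) = -4 + 6*16 = -4 + 96 = 92)
1/(W(256, -897) + (-427519 - 83471)) = 1/(92 + (-427519 - 83471)) = 1/(92 - 510990) = 1/(-510898) = -1/510898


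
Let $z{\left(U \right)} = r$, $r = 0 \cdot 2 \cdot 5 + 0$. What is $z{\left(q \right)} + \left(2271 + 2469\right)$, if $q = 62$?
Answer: $4740$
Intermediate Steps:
$r = 0$ ($r = 0 \cdot 10 + 0 = 0 + 0 = 0$)
$z{\left(U \right)} = 0$
$z{\left(q \right)} + \left(2271 + 2469\right) = 0 + \left(2271 + 2469\right) = 0 + 4740 = 4740$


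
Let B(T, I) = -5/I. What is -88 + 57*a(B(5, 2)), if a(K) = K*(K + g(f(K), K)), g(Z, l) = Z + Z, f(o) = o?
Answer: 3923/4 ≈ 980.75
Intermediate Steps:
g(Z, l) = 2*Z
a(K) = 3*K² (a(K) = K*(K + 2*K) = K*(3*K) = 3*K²)
-88 + 57*a(B(5, 2)) = -88 + 57*(3*(-5/2)²) = -88 + 57*(3*(25/4)) = -88 + 57*(75/4) = -88 + 4275/4 = 3923/4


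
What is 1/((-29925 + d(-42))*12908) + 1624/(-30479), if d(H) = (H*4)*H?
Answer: -16530811963/310247897652 ≈ -0.053283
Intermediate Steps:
d(H) = 4*H² (d(H) = (4*H)*H = 4*H²)
1/((-29925 + d(-42))*12908) + 1624/(-30479) = 1/(-29925 + 4*(-42)²*12908) + 1624/(-30479) = (1/12908)/(-29925 + 4*1764) + 1624*(-1/30479) = (1/12908)/(-29925 + 7056) - 56/1051 = (1/12908)/(-22869) - 56/1051 = -1/22869*1/12908 - 56/1051 = -1/295193052 - 56/1051 = -16530811963/310247897652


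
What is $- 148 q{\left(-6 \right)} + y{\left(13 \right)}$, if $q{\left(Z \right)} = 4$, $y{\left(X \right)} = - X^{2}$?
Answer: $-761$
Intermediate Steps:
$- 148 q{\left(-6 \right)} + y{\left(13 \right)} = \left(-148\right) 4 - 13^{2} = -592 - 169 = -761$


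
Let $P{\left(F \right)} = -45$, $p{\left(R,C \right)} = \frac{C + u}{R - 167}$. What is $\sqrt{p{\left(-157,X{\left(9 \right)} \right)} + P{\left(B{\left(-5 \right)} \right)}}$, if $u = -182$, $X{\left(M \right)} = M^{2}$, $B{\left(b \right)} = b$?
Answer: $\frac{i \sqrt{14479}}{18} \approx 6.6849 i$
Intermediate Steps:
$p{\left(R,C \right)} = \frac{-182 + C}{-167 + R}$ ($p{\left(R,C \right)} = \frac{C - 182}{R - 167} = \frac{-182 + C}{R - 167} = \frac{-182 + C}{-167 + R}$)
$\sqrt{p{\left(-157,X{\left(9 \right)} \right)} + P{\left(B{\left(-5 \right)} \right)}} = \sqrt{\frac{-182 + 9^{2}}{-167 - 157} - 45} = \sqrt{\frac{-182 + 81}{-324} - 45} = \sqrt{\left(- \frac{1}{324}\right) \left(-101\right) - 45} = \sqrt{\frac{101}{324} - 45} = \sqrt{- \frac{14479}{324}} = \frac{i \sqrt{14479}}{18}$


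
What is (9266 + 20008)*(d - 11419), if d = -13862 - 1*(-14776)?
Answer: -307523370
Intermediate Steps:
d = 914 (d = -13862 + 14776 = 914)
(9266 + 20008)*(d - 11419) = (9266 + 20008)*(914 - 11419) = 29274*(-10505) = -307523370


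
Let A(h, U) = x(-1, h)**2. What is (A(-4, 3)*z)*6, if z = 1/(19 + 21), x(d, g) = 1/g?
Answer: 3/320 ≈ 0.0093750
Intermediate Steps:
x(d, g) = 1/g
A(h, U) = h**(-2) (A(h, U) = (1/h)**2 = h**(-2))
z = 1/40 ≈ 0.025000
(A(-4, 3)*z)*6 = ((1/40)/(-4)**2)*6 = ((1/16)*(1/40))*6 = (1/640)*6 = 3/320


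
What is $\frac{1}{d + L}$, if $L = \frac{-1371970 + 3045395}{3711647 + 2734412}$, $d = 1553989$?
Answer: $\frac{6446059}{10017106452776} \approx 6.435 \cdot 10^{-7}$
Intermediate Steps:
$L = \frac{1673425}{6446059} \approx 0.2596$
$\frac{1}{d + L} = \frac{1}{1553989 + \frac{1673425}{6446059}} = \frac{1}{\frac{10017106452776}{6446059}} = \frac{6446059}{10017106452776}$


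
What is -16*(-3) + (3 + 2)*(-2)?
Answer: 38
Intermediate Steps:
-16*(-3) + (3 + 2)*(-2) = 48 + 5*(-2) = 48 - 10 = 38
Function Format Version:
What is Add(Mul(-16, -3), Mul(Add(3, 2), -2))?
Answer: 38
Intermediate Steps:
Add(Mul(-16, -3), Mul(Add(3, 2), -2)) = Add(48, Mul(5, -2)) = Add(48, -10) = 38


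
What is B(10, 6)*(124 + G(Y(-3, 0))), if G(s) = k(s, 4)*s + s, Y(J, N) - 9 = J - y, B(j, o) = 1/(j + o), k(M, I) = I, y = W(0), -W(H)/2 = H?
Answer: 77/8 ≈ 9.6250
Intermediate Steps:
W(H) = -2*H
y = 0 (y = -2*0 = 0)
Y(J, N) = 9 + J (Y(J, N) = 9 + (J - 1*0) = 9 + (J + 0) = 9 + J)
G(s) = 5*s (G(s) = 4*s + s = 5*s)
B(10, 6)*(124 + G(Y(-3, 0))) = (124 + 5*(9 - 3))/(10 + 6) = (124 + 5*6)/16 = (124 + 30)/16 = (1/16)*154 = 77/8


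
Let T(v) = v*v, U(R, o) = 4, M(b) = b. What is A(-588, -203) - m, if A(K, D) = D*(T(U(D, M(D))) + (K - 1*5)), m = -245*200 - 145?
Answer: 166276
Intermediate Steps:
m = -49145 (m = -49000 - 145 = -49145)
T(v) = v²
A(K, D) = D*(11 + K) (A(K, D) = D*(4² + (K - 1*5)) = D*(16 + (K - 5)) = D*(16 + (-5 + K)) = D*(11 + K))
A(-588, -203) - m = -203*(11 - 588) - 1*(-49145) = -203*(-577) + 49145 = 117131 + 49145 = 166276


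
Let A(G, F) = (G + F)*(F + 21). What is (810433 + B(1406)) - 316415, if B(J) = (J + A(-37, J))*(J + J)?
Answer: 5497866846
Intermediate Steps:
A(G, F) = (21 + F)*(F + G) (A(G, F) = (F + G)*(21 + F) = (21 + F)*(F + G))
B(J) = 2*J*(-777 + J² - 15*J) (B(J) = (J + (J² + 21*J + 21*(-37) + J*(-37)))*(J + J) = (J + (J² + 21*J - 777 - 37*J))*(2*J) = (J + (-777 + J² - 16*J))*(2*J) = (-777 + J² - 15*J)*(2*J) = 2*J*(-777 + J² - 15*J))
(810433 + B(1406)) - 316415 = (810433 + 2*1406*(-777 + 1406² - 15*1406)) - 316415 = (810433 + 2*1406*(-777 + 1976836 - 21090)) - 316415 = (810433 + 2*1406*1954969) - 316415 = (810433 + 5497372828) - 316415 = 5498183261 - 316415 = 5497866846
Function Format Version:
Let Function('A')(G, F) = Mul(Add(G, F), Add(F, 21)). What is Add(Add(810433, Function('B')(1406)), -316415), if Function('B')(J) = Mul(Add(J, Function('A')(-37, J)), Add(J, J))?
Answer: 5497866846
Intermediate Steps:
Function('A')(G, F) = Mul(Add(21, F), Add(F, G)) (Function('A')(G, F) = Mul(Add(F, G), Add(21, F)) = Mul(Add(21, F), Add(F, G)))
Function('B')(J) = Mul(2, J, Add(-777, Pow(J, 2), Mul(-15, J))) (Function('B')(J) = Mul(Add(J, Add(Pow(J, 2), Mul(21, J), Mul(21, -37), Mul(J, -37))), Add(J, J)) = Mul(Add(J, Add(Pow(J, 2), Mul(21, J), -777, Mul(-37, J))), Mul(2, J)) = Mul(Add(J, Add(-777, Pow(J, 2), Mul(-16, J))), Mul(2, J)) = Mul(Add(-777, Pow(J, 2), Mul(-15, J)), Mul(2, J)) = Mul(2, J, Add(-777, Pow(J, 2), Mul(-15, J))))
Add(Add(810433, Function('B')(1406)), -316415) = Add(Add(810433, Mul(2, 1406, Add(-777, Pow(1406, 2), Mul(-15, 1406)))), -316415) = Add(Add(810433, Mul(2, 1406, Add(-777, 1976836, -21090))), -316415) = Add(Add(810433, Mul(2, 1406, 1954969)), -316415) = Add(Add(810433, 5497372828), -316415) = Add(5498183261, -316415) = 5497866846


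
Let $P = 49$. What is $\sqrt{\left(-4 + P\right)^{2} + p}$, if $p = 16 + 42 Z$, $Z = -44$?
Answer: $\sqrt{193} \approx 13.892$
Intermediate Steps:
$p = -1832$ ($p = 16 + 42 \left(-44\right) = 16 - 1848 = -1832$)
$\sqrt{\left(-4 + P\right)^{2} + p} = \sqrt{\left(-4 + 49\right)^{2} - 1832} = \sqrt{45^{2} - 1832} = \sqrt{2025 - 1832} = \sqrt{193}$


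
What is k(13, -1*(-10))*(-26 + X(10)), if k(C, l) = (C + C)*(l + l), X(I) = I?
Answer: -8320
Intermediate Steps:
k(C, l) = 4*C*l (k(C, l) = (2*C)*(2*l) = 4*C*l)
k(13, -1*(-10))*(-26 + X(10)) = (4*13*(-1*(-10)))*(-26 + 10) = (4*13*10)*(-16) = 520*(-16) = -8320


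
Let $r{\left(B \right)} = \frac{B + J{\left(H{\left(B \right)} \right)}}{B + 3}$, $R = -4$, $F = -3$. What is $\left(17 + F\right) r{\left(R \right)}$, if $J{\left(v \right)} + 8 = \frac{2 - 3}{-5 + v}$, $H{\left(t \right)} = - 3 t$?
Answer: $170$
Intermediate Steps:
$J{\left(v \right)} = -8 - \frac{1}{-5 + v}$ ($J{\left(v \right)} = -8 + \frac{2 - 3}{-5 + v} = -8 - \frac{1}{-5 + v}$)
$r{\left(B \right)} = \frac{B + \frac{39 + 24 B}{-5 - 3 B}}{3 + B}$ ($r{\left(B \right)} = \frac{B + \frac{39 - 8 \left(- 3 B\right)}{-5 - 3 B}}{B + 3} = \frac{B + \frac{39 + 24 B}{-5 - 3 B}}{3 + B}$)
$\left(17 + F\right) r{\left(R \right)} = \left(17 - 3\right) \frac{-39 - -96 - 4 \left(5 + 3 \left(-4\right)\right)}{\left(3 - 4\right) \left(5 + 3 \left(-4\right)\right)} = 14 \frac{-39 + 96 - 4 \left(5 - 12\right)}{\left(-1\right) \left(5 - 12\right)} = 14 \left(- \frac{-39 + 96 - -28}{-7}\right) = 14 \left(\left(-1\right) \left(- \frac{1}{7}\right) \left(-39 + 96 + 28\right)\right) = 14 \left(\left(-1\right) \left(- \frac{1}{7}\right) 85\right) = 14 \cdot \frac{85}{7} = 170$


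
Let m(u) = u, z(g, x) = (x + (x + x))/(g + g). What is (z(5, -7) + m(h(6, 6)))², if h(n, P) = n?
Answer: 1521/100 ≈ 15.210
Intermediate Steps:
z(g, x) = 3*x/(2*g) (z(g, x) = (x + 2*x)/((2*g)) = (3*x)*(1/(2*g)) = 3*x/(2*g))
(z(5, -7) + m(h(6, 6)))² = ((3/2)*(-7)/5 + 6)² = ((3/2)*(-7)*(⅕) + 6)² = (-21/10 + 6)² = (39/10)² = 1521/100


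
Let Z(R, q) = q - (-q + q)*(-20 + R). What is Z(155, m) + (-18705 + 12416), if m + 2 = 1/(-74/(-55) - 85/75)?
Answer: -44004/7 ≈ -6286.3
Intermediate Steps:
m = 19/7 (m = -2 + 1/(-74/(-55) - 85/75) = -2 + 1/(-74*(-1/55) - 85*1/75) = -2 + 1/(74/55 - 17/15) = -2 + 1/(7/33) = -2 + 33/7 = 19/7 ≈ 2.7143)
Z(R, q) = q (Z(R, q) = q - 0*(-20 + R) = q - 1*0 = q + 0 = q)
Z(155, m) + (-18705 + 12416) = 19/7 + (-18705 + 12416) = 19/7 - 6289 = -44004/7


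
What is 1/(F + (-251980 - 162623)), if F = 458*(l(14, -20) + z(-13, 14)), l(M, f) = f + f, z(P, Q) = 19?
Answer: -1/424221 ≈ -2.3573e-6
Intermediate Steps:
l(M, f) = 2*f
F = -9618 (F = 458*(2*(-20) + 19) = 458*(-40 + 19) = 458*(-21) = -9618)
1/(F + (-251980 - 162623)) = 1/(-9618 + (-251980 - 162623)) = 1/(-9618 - 414603) = 1/(-424221) = -1/424221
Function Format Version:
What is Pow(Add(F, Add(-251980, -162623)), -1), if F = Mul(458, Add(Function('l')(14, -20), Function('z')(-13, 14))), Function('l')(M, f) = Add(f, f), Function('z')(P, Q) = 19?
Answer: Rational(-1, 424221) ≈ -2.3573e-6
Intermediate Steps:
Function('l')(M, f) = Mul(2, f)
F = -9618 (F = Mul(458, Add(Mul(2, -20), 19)) = Mul(458, Add(-40, 19)) = Mul(458, -21) = -9618)
Pow(Add(F, Add(-251980, -162623)), -1) = Pow(Add(-9618, Add(-251980, -162623)), -1) = Pow(Add(-9618, -414603), -1) = Pow(-424221, -1) = Rational(-1, 424221)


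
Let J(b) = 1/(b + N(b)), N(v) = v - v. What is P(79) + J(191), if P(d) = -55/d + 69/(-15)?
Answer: -399177/75445 ≈ -5.2910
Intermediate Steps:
P(d) = -23/5 - 55/d (P(d) = -55/d + 69*(-1/15) = -55/d - 23/5 = -23/5 - 55/d)
N(v) = 0
J(b) = 1/b (J(b) = 1/(b + 0) = 1/b)
P(79) + J(191) = (-23/5 - 55/79) + 1/191 = -2092/395 + 1/191 = -399177/75445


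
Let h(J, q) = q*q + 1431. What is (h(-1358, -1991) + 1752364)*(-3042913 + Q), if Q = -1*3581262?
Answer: -37876211252300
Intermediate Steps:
Q = -3581262
h(J, q) = 1431 + q² (h(J, q) = q² + 1431 = 1431 + q²)
(h(-1358, -1991) + 1752364)*(-3042913 + Q) = ((1431 + (-1991)²) + 1752364)*(-3042913 - 3581262) = ((1431 + 3964081) + 1752364)*(-6624175) = (3965512 + 1752364)*(-6624175) = 5717876*(-6624175) = -37876211252300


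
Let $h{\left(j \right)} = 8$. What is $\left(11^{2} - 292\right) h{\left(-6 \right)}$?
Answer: $-1368$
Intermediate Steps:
$\left(11^{2} - 292\right) h{\left(-6 \right)} = \left(11^{2} - 292\right) 8 = \left(121 - 292\right) 8 = \left(-171\right) 8 = -1368$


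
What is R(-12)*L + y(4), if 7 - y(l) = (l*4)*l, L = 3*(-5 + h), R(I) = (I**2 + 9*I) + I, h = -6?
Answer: -849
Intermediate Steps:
R(I) = I**2 + 10*I
L = -33 (L = 3*(-5 - 6) = 3*(-11) = -33)
y(l) = 7 - 4*l**2 (y(l) = 7 - l*4*l = 7 - 4*l*l = 7 - 4*l**2)
R(-12)*L + y(4) = -12*(10 - 12)*(-33) + (7 - 4*4**2) = -12*(-2)*(-33) + (7 - 4*16) = 24*(-33) + (7 - 64) = -792 - 57 = -849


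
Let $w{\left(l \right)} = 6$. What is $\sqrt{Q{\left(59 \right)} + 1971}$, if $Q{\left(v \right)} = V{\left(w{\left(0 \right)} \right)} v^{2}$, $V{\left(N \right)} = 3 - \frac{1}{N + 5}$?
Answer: $\frac{\sqrt{1463803}}{11} \approx 109.99$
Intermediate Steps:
$V{\left(N \right)} = 3 - \frac{1}{5 + N}$
$Q{\left(v \right)} = \frac{32 v^{2}}{11}$ ($Q{\left(v \right)} = \frac{14 + 3 \cdot 6}{5 + 6} v^{2} = \frac{14 + 18}{11} v^{2} = \frac{1}{11} \cdot 32 v^{2} = \frac{32 v^{2}}{11}$)
$\sqrt{Q{\left(59 \right)} + 1971} = \sqrt{\frac{32 \cdot 59^{2}}{11} + 1971} = \sqrt{\frac{32}{11} \cdot 3481 + 1971} = \sqrt{\frac{111392}{11} + 1971} = \sqrt{\frac{133073}{11}} = \frac{\sqrt{1463803}}{11}$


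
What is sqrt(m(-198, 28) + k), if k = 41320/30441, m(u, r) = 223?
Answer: sqrt(207901771383)/30441 ≈ 14.979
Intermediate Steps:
k = 41320/30441 (k = 41320*(1/30441) = 41320/30441 ≈ 1.3574)
sqrt(m(-198, 28) + k) = sqrt(223 + 41320/30441) = sqrt(6829663/30441) = sqrt(207901771383)/30441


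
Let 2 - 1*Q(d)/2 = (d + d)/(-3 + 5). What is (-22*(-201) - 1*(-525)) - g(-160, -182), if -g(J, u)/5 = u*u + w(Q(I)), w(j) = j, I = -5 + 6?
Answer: 170577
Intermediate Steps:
I = 1
Q(d) = 4 - 2*d (Q(d) = 4 - 2*(d + d)/(-3 + 5) = 4 - 2*2*d/2 = 4 - 2*d)
g(J, u) = -10 - 5*u² (g(J, u) = -5*(u*u + (4 - 2*1)) = -5*(u² + (4 - 2)) = -5*(u² + 2) = -5*(2 + u²) = -10 - 5*u²)
(-22*(-201) - 1*(-525)) - g(-160, -182) = (-22*(-201) - 1*(-525)) - (-10 - 5*(-182)²) = (4422 + 525) - (-10 - 5*33124) = 4947 - (-10 - 165620) = 4947 - 1*(-165630) = 4947 + 165630 = 170577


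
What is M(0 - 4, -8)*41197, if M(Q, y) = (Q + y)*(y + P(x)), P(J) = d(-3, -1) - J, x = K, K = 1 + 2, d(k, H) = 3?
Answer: 3954912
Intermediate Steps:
K = 3
x = 3
P(J) = 3 - J
M(Q, y) = y*(Q + y) (M(Q, y) = (Q + y)*(y + (3 - 1*3)) = (Q + y)*(y + (3 - 3)) = (Q + y)*(y + 0) = (Q + y)*y = y*(Q + y))
M(0 - 4, -8)*41197 = -8*((0 - 4) - 8)*41197 = -8*(-4 - 8)*41197 = -8*(-12)*41197 = 96*41197 = 3954912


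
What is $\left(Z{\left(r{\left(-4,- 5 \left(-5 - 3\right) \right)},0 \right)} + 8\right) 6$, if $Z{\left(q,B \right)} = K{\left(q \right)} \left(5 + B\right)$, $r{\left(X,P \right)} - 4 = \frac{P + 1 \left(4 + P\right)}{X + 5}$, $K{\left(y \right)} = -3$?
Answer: $-42$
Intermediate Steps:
$r{\left(X,P \right)} = 4 + \frac{4 + 2 P}{5 + X}$ ($r{\left(X,P \right)} = 4 + \frac{P + 1 \left(4 + P\right)}{X + 5} = 4 + \frac{P + \left(4 + P\right)}{5 + X} = 4 + \frac{4 + 2 P}{5 + X}$)
$Z{\left(q,B \right)} = -15 - 3 B$ ($Z{\left(q,B \right)} = - 3 \left(5 + B\right) = -15 - 3 B$)
$\left(Z{\left(r{\left(-4,- 5 \left(-5 - 3\right) \right)},0 \right)} + 8\right) 6 = \left(\left(-15 - 0\right) + 8\right) 6 = \left(\left(-15 + 0\right) + 8\right) 6 = \left(-15 + 8\right) 6 = \left(-7\right) 6 = -42$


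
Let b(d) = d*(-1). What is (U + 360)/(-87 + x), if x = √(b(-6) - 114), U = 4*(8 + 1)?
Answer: -3828/853 - 264*I*√3/853 ≈ -4.4877 - 0.53606*I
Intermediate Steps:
b(d) = -d
U = 36 (U = 4*9 = 36)
x = 6*I*√3 (x = √(-1*(-6) - 114) = √(6 - 114) = √(-108) = 6*I*√3 ≈ 10.392*I)
(U + 360)/(-87 + x) = (36 + 360)/(-87 + 6*I*√3) = 396/(-87 + 6*I*√3)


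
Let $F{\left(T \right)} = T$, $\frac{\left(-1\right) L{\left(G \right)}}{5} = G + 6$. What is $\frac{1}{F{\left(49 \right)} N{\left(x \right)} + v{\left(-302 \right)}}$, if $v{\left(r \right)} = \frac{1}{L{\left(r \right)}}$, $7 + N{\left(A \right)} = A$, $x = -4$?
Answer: $- \frac{1480}{797719} \approx -0.0018553$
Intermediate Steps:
$L{\left(G \right)} = -30 - 5 G$ ($L{\left(G \right)} = - 5 \left(G + 6\right) = - 5 \left(6 + G\right) = -30 - 5 G$)
$N{\left(A \right)} = -7 + A$
$v{\left(r \right)} = \frac{1}{-30 - 5 r}$
$\frac{1}{F{\left(49 \right)} N{\left(x \right)} + v{\left(-302 \right)}} = \frac{1}{49 \left(-7 - 4\right) - \frac{1}{30 + 5 \left(-302\right)}} = \frac{1}{49 \left(-11\right) - \frac{1}{30 - 1510}} = \frac{1}{-539 - \frac{1}{-1480}} = \frac{1}{-539 - - \frac{1}{1480}} = \frac{1}{-539 + \frac{1}{1480}} = \frac{1}{- \frac{797719}{1480}} = - \frac{1480}{797719}$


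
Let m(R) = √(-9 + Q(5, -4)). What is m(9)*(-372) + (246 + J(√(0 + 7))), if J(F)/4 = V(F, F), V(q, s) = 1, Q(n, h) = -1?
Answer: 250 - 372*I*√10 ≈ 250.0 - 1176.4*I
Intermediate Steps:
m(R) = I*√10 (m(R) = √(-9 - 1) = √(-10) = I*√10)
J(F) = 4 (J(F) = 4*1 = 4)
m(9)*(-372) + (246 + J(√(0 + 7))) = (I*√10)*(-372) + (246 + 4) = -372*I*√10 + 250 = 250 - 372*I*√10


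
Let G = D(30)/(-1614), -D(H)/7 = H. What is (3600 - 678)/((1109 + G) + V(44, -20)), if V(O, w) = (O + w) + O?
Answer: 393009/158324 ≈ 2.4823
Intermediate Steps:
D(H) = -7*H
V(O, w) = w + 2*O
G = 35/269 (G = -7*30/(-1614) = -210*(-1/1614) = 35/269 ≈ 0.13011)
(3600 - 678)/((1109 + G) + V(44, -20)) = (3600 - 678)/((1109 + 35/269) + (-20 + 2*44)) = 2922/(298356/269 + (-20 + 88)) = 2922/(298356/269 + 68) = 2922/(316648/269) = 2922*(269/316648) = 393009/158324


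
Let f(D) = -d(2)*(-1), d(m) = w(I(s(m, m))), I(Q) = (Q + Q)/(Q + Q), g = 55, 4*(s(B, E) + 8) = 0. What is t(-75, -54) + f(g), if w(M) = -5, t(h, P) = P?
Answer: -59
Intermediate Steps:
s(B, E) = -8 (s(B, E) = -8 + (1/4)*0 = -8 + 0 = -8)
I(Q) = 1 (I(Q) = (2*Q)/((2*Q)) = (2*Q)*(1/(2*Q)) = 1)
d(m) = -5
f(D) = -5 (f(D) = -1*(-5)*(-1) = 5*(-1) = -5)
t(-75, -54) + f(g) = -54 - 5 = -59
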